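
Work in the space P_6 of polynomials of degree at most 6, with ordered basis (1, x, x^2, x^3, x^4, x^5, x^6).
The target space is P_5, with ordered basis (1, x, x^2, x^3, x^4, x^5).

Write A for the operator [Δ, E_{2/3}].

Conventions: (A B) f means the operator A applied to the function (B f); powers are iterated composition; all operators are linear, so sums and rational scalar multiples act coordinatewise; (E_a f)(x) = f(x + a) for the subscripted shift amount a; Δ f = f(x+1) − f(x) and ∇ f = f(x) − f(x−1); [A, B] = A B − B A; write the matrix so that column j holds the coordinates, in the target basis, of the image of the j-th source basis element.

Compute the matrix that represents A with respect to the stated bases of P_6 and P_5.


image of 1: 0
image of x: 0
image of x^2: 0
image of x^3: 0
image of x^4: 0
image of x^5: 0
image of x^6: 0
each image's coordinates form column j of the matrix

the matrix is [[0, 0, 0, 0, 0, 0, 0]; [0, 0, 0, 0, 0, 0, 0]; [0, 0, 0, 0, 0, 0, 0]; [0, 0, 0, 0, 0, 0, 0]; [0, 0, 0, 0, 0, 0, 0]; [0, 0, 0, 0, 0, 0, 0]] (rows listed top to bottom)


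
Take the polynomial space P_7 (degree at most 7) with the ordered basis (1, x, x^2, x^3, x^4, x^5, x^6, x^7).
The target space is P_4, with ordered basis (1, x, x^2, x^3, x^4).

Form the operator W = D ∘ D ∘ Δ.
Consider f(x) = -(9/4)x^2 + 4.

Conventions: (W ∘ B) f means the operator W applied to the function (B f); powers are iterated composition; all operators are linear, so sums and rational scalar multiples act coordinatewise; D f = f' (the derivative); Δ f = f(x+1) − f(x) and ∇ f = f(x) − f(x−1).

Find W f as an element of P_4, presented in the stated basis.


the image equals g(x) = 0

Δ f = -(9/2)x - 9/4
D Δ f = -9/2
D D Δ f = 0


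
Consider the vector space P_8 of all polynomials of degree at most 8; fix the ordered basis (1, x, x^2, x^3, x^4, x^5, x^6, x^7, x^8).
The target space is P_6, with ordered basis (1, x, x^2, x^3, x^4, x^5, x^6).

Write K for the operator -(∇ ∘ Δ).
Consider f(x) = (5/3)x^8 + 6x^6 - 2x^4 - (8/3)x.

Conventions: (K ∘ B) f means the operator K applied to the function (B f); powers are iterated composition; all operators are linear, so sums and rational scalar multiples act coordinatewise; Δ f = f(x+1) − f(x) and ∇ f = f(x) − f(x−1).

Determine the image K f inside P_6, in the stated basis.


g(x) = -(280/3)x^6 - (1240/3)x^4 - (748/3)x^2 - 34/3

Δ f = (40/3)x^7 + (140/3)x^6 + (388/3)x^5 + (620/3)x^4 + (616/3)x^3 + (374/3)x^2 + (124/3)x + 3
∇ Δ f = (280/3)x^6 + (1240/3)x^4 + (748/3)x^2 + 34/3
(-(∇ ∘ Δ)) f = -(280/3)x^6 - (1240/3)x^4 - (748/3)x^2 - 34/3


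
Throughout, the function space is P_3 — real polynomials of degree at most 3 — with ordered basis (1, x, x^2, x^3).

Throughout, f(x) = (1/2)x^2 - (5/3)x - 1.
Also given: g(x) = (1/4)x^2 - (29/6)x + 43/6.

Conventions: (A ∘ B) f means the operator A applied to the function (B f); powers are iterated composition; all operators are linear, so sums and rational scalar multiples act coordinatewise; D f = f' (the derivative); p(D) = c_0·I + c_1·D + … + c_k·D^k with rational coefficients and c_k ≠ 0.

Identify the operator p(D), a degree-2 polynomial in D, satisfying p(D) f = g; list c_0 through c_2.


D^0 f = (1/2)x^2 - (5/3)x - 1
D^1 f = x - 5/3
D^2 f = 1
matching coefficients of g against c_0 f + c_1 Df + … from the top degree down determines the c_i
solution: c_0 = 1/2, c_1 = -4, c_2 = 1

c_0 = 1/2, c_1 = -4, c_2 = 1


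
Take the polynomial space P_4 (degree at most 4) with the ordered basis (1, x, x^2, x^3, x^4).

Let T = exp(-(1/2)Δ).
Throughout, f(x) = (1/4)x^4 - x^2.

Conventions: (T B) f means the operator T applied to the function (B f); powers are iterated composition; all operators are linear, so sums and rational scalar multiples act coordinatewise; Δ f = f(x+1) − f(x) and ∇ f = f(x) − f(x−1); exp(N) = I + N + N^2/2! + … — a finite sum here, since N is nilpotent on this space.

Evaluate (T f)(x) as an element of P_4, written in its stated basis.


g(x) = (1/4)x^4 - (1/2)x^3 - (11/8)x^2 + (9/8)x + 25/64

order-1 term: -(1/2)x^3 - (3/4)x^2 + (1/2)x + 3/8
order-2 term: (3/8)x^2 + (3/4)x + 3/16
order-3 term: -(1/8)x - 3/16
order-4 term: 1/64
the series for exp(-(1/2)Δ) f terminates at order 4
exp(-(1/2)Δ) f = (1/4)x^4 - (1/2)x^3 - (11/8)x^2 + (9/8)x + 25/64


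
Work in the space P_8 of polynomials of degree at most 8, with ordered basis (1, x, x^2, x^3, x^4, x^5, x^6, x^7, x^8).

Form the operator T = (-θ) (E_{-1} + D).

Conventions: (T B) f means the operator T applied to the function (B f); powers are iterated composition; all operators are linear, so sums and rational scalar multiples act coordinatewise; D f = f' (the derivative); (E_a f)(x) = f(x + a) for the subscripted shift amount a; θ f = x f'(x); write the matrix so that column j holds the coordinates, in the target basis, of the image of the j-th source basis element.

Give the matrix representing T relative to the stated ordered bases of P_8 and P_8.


image of 1: 0
image of x: -x
image of x^2: -2x^2
image of x^3: -3x^3 - 3x
image of x^4: -4x^4 - 12x^2 + 4x
image of x^5: -5x^5 - 30x^3 + 20x^2 - 5x
image of x^6: -6x^6 - 60x^4 + 60x^3 - 30x^2 + 6x
image of x^7: -7x^7 - 105x^5 + 140x^4 - 105x^3 + 42x^2 - 7x
image of x^8: -8x^8 - 168x^6 + 280x^5 - 280x^4 + 168x^3 - 56x^2 + 8x
each image's coordinates form column j of the matrix

the matrix is [[0, 0, 0, 0, 0, 0, 0, 0, 0]; [0, -1, 0, -3, 4, -5, 6, -7, 8]; [0, 0, -2, 0, -12, 20, -30, 42, -56]; [0, 0, 0, -3, 0, -30, 60, -105, 168]; [0, 0, 0, 0, -4, 0, -60, 140, -280]; [0, 0, 0, 0, 0, -5, 0, -105, 280]; [0, 0, 0, 0, 0, 0, -6, 0, -168]; [0, 0, 0, 0, 0, 0, 0, -7, 0]; [0, 0, 0, 0, 0, 0, 0, 0, -8]] (rows listed top to bottom)


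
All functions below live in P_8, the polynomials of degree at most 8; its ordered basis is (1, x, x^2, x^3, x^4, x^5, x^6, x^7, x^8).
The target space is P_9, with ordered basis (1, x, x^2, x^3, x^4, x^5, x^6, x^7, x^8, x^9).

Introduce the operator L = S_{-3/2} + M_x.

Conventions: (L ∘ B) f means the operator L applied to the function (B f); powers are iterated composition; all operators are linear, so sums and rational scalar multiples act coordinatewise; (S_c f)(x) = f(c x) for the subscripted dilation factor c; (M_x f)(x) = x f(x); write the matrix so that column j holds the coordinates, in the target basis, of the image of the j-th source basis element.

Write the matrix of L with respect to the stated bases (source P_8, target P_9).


image of 1: x + 1
image of x: x^2 - (3/2)x
image of x^2: x^3 + (9/4)x^2
image of x^3: x^4 - (27/8)x^3
image of x^4: x^5 + (81/16)x^4
image of x^5: x^6 - (243/32)x^5
image of x^6: x^7 + (729/64)x^6
image of x^7: x^8 - (2187/128)x^7
image of x^8: x^9 + (6561/256)x^8
each image's coordinates form column j of the matrix

the matrix is [[1, 0, 0, 0, 0, 0, 0, 0, 0]; [1, -3/2, 0, 0, 0, 0, 0, 0, 0]; [0, 1, 9/4, 0, 0, 0, 0, 0, 0]; [0, 0, 1, -27/8, 0, 0, 0, 0, 0]; [0, 0, 0, 1, 81/16, 0, 0, 0, 0]; [0, 0, 0, 0, 1, -243/32, 0, 0, 0]; [0, 0, 0, 0, 0, 1, 729/64, 0, 0]; [0, 0, 0, 0, 0, 0, 1, -2187/128, 0]; [0, 0, 0, 0, 0, 0, 0, 1, 6561/256]; [0, 0, 0, 0, 0, 0, 0, 0, 1]] (rows listed top to bottom)


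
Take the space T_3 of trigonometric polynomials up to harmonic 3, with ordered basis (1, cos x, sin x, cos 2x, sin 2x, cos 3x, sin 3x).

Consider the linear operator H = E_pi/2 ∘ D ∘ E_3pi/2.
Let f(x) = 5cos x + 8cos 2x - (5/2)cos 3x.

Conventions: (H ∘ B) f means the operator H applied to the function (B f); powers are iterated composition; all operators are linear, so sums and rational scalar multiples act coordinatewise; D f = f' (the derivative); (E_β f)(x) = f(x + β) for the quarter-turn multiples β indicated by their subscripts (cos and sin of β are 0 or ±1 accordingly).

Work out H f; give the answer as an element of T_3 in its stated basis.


the image equals g(x) = -5sin x - 16sin 2x + (15/2)sin 3x

E_3pi/2 f = 5sin x - 8cos 2x + (5/2)sin 3x
D E_3pi/2 f = 5cos x + 16sin 2x + (15/2)cos 3x
E_pi/2 (D ∘ E_3pi/2) f = -5sin x - 16sin 2x + (15/2)sin 3x


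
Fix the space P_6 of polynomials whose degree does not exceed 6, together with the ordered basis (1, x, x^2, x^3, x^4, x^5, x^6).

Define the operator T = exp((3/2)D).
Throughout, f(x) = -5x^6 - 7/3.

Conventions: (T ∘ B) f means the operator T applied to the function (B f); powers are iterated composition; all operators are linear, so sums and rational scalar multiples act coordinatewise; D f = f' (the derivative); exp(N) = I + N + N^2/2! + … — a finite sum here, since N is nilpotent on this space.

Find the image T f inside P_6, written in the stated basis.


order-1 term: -45x^5
order-2 term: -(675/4)x^4
order-3 term: -(675/2)x^3
order-4 term: -(6075/16)x^2
order-5 term: -(3645/16)x
order-6 term: -3645/64
the series for exp((3/2)D) f terminates at order 6
exp((3/2)D) f = -5x^6 - 45x^5 - (675/4)x^4 - (675/2)x^3 - (6075/16)x^2 - (3645/16)x - 11383/192

the image equals g(x) = -5x^6 - 45x^5 - (675/4)x^4 - (675/2)x^3 - (6075/16)x^2 - (3645/16)x - 11383/192


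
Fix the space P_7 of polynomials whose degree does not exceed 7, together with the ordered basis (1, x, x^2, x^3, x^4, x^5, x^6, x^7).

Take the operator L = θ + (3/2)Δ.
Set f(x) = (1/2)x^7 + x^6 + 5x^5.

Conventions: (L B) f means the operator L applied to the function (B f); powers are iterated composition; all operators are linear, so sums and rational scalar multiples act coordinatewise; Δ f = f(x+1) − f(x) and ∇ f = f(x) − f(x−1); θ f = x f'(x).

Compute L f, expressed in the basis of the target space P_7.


θ f = (7/2)x^7 + 6x^6 + 25x^5
Δ f = (7/2)x^6 + (33/2)x^5 + (115/2)x^4 + (175/2)x^3 + (151/2)x^2 + (69/2)x + 13/2
((3/2)Δ) f = (21/4)x^6 + (99/4)x^5 + (345/4)x^4 + (525/4)x^3 + (453/4)x^2 + (207/4)x + 39/4
(θ + (3/2)Δ) f = (7/2)x^7 + (45/4)x^6 + (199/4)x^5 + (345/4)x^4 + (525/4)x^3 + (453/4)x^2 + (207/4)x + 39/4

the result is g(x) = (7/2)x^7 + (45/4)x^6 + (199/4)x^5 + (345/4)x^4 + (525/4)x^3 + (453/4)x^2 + (207/4)x + 39/4


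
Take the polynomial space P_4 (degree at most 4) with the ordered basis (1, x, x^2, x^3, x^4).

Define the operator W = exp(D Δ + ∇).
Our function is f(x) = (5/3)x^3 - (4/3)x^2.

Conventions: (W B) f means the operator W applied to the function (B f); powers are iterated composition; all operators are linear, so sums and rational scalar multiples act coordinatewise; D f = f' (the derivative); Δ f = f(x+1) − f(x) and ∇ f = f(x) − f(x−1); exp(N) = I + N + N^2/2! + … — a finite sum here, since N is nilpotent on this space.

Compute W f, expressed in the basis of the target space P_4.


the image equals g(x) = (5/3)x^3 + (11/3)x^2 + (22/3)x + 32/3

order-1 term: 5x^2 + (7/3)x + 16/3
order-2 term: 5x + 11/3
order-3 term: 5/3
the series for exp(D Δ + ∇) f terminates at order 3
exp(D Δ + ∇) f = (5/3)x^3 + (11/3)x^2 + (22/3)x + 32/3


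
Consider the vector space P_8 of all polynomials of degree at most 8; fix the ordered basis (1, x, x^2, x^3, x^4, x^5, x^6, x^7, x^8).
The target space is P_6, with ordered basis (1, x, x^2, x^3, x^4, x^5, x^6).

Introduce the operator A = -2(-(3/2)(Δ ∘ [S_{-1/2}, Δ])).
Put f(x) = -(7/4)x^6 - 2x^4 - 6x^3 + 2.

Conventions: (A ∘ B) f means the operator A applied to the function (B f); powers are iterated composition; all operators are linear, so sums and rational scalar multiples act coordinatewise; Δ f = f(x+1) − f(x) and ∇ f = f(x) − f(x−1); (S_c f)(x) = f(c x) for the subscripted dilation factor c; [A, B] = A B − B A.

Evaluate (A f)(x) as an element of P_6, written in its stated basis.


g(x) = (945/128)x^4 + (6453/128)x^2 - (81/2)x + 2763/128

Δ f = -(21/2)x^5 - (105/4)x^4 - 43x^3 - (225/4)x^2 - (73/2)x - 39/4
S_{-1/2} Δ f = (21/64)x^5 - (105/64)x^4 + (43/8)x^3 - (225/16)x^2 + (73/4)x - 39/4
S_{-1/2} f = -(7/256)x^6 - (1/8)x^4 + (3/4)x^3 + 2
Δ S_{-1/2} f = -(21/128)x^5 - (105/256)x^4 - (67/64)x^3 + (279/256)x^2 + (203/128)x + 153/256
[S_{-1/2}, Δ] f = (63/128)x^5 - (315/256)x^4 + (411/64)x^3 - (3879/256)x^2 + (2133/128)x - 2649/256
Δ [S_{-1/2}, Δ] f = (315/128)x^4 + (2151/128)x^2 - (27/2)x + 921/128
(-(3/2)(Δ ∘ [S_{-1/2}, Δ])) f = -(945/256)x^4 - (6453/256)x^2 + (81/4)x - 2763/256
(-2(-(3/2)(Δ ∘ [S_{-1/2}, Δ]))) f = (945/128)x^4 + (6453/128)x^2 - (81/2)x + 2763/128


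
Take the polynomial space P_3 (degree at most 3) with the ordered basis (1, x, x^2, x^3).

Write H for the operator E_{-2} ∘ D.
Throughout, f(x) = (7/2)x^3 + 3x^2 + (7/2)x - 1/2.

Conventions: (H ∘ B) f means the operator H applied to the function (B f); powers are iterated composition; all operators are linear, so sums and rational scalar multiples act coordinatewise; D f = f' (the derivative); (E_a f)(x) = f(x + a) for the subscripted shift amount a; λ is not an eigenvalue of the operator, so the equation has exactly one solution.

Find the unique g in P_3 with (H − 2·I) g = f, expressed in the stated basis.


g(x) = -(7/4)x^3 - (33/8)x^2 + (37/8)x + 5/16

write g with unknown coordinates in the stated basis and equate coefficients in (H − 2·I) g = f
solving from the highest basis element down gives g = -(7/4)x^3 - (33/8)x^2 + (37/8)x + 5/16
check: H g = -(21/4)x^2 + (51/4)x + 1/8
so H g − 2·g = (7/2)x^3 + 3x^2 + (7/2)x - 1/2 = f ✓


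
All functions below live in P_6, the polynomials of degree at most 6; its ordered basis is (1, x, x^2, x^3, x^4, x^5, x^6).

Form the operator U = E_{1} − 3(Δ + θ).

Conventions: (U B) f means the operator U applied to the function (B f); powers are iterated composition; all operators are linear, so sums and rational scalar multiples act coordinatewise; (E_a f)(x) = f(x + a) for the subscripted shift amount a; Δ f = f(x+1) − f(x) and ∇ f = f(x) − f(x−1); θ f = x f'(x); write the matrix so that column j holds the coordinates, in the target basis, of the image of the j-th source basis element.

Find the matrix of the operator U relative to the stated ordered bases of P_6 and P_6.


image of 1: 1
image of x: -2x - 2
image of x^2: -5x^2 - 4x - 2
image of x^3: -8x^3 - 6x^2 - 6x - 2
image of x^4: -11x^4 - 8x^3 - 12x^2 - 8x - 2
image of x^5: -14x^5 - 10x^4 - 20x^3 - 20x^2 - 10x - 2
image of x^6: -17x^6 - 12x^5 - 30x^4 - 40x^3 - 30x^2 - 12x - 2
each image's coordinates form column j of the matrix

the matrix is [[1, -2, -2, -2, -2, -2, -2]; [0, -2, -4, -6, -8, -10, -12]; [0, 0, -5, -6, -12, -20, -30]; [0, 0, 0, -8, -8, -20, -40]; [0, 0, 0, 0, -11, -10, -30]; [0, 0, 0, 0, 0, -14, -12]; [0, 0, 0, 0, 0, 0, -17]] (rows listed top to bottom)


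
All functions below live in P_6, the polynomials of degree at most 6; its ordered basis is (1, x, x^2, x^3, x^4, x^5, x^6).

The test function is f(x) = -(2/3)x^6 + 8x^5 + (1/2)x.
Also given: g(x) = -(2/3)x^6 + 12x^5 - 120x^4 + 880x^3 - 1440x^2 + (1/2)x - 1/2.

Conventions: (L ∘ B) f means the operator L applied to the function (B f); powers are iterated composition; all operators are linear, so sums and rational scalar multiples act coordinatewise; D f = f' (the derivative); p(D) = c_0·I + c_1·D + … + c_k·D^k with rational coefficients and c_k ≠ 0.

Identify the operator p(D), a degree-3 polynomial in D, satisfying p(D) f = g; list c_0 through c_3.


D^0 f = -(2/3)x^6 + 8x^5 + (1/2)x
D^1 f = -4x^5 + 40x^4 + 1/2
D^2 f = -20x^4 + 160x^3
D^3 f = -80x^3 + 480x^2
matching coefficients of g against c_0 f + c_1 Df + … from the top degree down determines the c_i
solution: c_0 = 1, c_1 = -1, c_2 = 4, c_3 = -3

p(D) = I − D + 4·D^2 − 3·D^3, i.e. c_0 = 1, c_1 = -1, c_2 = 4, c_3 = -3


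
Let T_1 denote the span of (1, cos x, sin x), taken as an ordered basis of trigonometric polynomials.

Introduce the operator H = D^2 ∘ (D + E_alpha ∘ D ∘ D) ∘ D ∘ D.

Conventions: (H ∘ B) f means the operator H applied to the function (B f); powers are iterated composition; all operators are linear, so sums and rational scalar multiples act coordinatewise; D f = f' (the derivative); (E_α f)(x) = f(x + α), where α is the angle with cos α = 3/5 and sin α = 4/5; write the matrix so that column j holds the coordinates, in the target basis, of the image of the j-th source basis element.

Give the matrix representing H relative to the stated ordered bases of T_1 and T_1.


the matrix is [[0, 0, 0]; [0, -3/5, 1/5]; [0, -1/5, -3/5]] (rows listed top to bottom)

image of 1: 0
image of cos x: -(3/5)cos x - (1/5)sin x
image of sin x: (1/5)cos x - (3/5)sin x
each image's coordinates form column j of the matrix


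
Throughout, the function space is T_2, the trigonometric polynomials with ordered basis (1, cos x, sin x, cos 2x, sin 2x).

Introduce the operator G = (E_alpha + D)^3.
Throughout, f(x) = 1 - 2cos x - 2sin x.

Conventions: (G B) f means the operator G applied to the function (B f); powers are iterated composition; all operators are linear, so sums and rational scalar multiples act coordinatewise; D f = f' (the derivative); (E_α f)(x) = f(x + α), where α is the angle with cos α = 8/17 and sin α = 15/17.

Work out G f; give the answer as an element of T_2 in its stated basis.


E_alpha f = 1 - (46/17)cos x + (14/17)sin x
D f = -2cos x + 2sin x
(E_alpha + D) f = 1 - (80/17)cos x + (48/17)sin x
E_alpha (E_alpha + D) f = 1 + (80/289)cos x + (1584/289)sin x
D (E_alpha + D) f = (48/17)cos x + (80/17)sin x
(E_alpha + D) (E_alpha + D) f = 1 + (896/289)cos x + (2944/289)sin x
E_alpha (E_alpha + D) (E_alpha + D) f = 1 + (51328/4913)cos x + (10112/4913)sin x
D (E_alpha + D) (E_alpha + D) f = (2944/289)cos x - (896/289)sin x
(E_alpha + D) (E_alpha + D) (E_alpha + D) f = 1 + (101376/4913)cos x - (5120/4913)sin x

g(x) = 1 + (101376/4913)cos x - (5120/4913)sin x


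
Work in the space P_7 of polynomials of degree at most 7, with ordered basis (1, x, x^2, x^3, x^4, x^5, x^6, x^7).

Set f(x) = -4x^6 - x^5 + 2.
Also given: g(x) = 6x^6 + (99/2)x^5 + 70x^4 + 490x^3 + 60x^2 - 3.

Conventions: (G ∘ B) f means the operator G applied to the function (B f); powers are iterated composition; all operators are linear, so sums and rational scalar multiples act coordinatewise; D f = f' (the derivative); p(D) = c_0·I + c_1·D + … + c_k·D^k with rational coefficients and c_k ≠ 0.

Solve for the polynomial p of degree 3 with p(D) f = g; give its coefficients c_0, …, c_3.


p(D) = -(3/2)·I − 2·D − (1/2)·D^2 − D^3, i.e. c_0 = -3/2, c_1 = -2, c_2 = -1/2, c_3 = -1

D^0 f = -4x^6 - x^5 + 2
D^1 f = -24x^5 - 5x^4
D^2 f = -120x^4 - 20x^3
D^3 f = -480x^3 - 60x^2
matching coefficients of g against c_0 f + c_1 Df + … from the top degree down determines the c_i
solution: c_0 = -3/2, c_1 = -2, c_2 = -1/2, c_3 = -1


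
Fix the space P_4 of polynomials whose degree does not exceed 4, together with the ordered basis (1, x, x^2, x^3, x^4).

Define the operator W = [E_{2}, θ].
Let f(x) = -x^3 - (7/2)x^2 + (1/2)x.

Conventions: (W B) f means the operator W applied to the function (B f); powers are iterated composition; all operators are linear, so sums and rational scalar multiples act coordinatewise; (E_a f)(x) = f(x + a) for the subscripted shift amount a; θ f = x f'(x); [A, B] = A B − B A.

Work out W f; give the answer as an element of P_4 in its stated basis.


g(x) = -6x^2 - 38x - 51

θ f = -3x^3 - 7x^2 + (1/2)x
E_{2} θ f = -3x^3 - 25x^2 - (127/2)x - 51
E_{2} f = -x^3 - (19/2)x^2 - (51/2)x - 21
θ E_{2} f = -3x^3 - 19x^2 - (51/2)x
[E_{2}, θ] f = -6x^2 - 38x - 51


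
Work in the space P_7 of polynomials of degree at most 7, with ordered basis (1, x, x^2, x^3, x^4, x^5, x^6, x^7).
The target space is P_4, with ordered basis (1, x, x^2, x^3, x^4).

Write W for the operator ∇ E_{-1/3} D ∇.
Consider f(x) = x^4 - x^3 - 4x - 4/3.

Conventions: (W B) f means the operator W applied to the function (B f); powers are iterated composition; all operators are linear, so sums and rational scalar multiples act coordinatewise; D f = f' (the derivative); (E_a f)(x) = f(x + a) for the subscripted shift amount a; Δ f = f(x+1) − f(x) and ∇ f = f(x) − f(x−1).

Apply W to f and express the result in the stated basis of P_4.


∇ f = 4x^3 - 9x^2 + 7x - 6
D ∇ f = 12x^2 - 18x + 7
E_{-1/3} D ∇ f = 12x^2 - 26x + 43/3
∇ E_{-1/3} D ∇ f = 24x - 38

the result is g(x) = 24x - 38


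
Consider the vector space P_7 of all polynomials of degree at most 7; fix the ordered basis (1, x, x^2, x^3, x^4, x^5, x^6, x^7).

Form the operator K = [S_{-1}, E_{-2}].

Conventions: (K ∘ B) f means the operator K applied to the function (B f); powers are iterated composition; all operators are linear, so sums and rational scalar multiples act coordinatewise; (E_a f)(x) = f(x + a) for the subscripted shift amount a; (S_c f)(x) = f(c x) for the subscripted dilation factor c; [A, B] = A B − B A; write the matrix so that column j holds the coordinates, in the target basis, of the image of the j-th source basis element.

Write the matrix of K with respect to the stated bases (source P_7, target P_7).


image of 1: 0
image of x: -4
image of x^2: 8x
image of x^3: -12x^2 - 16
image of x^4: 16x^3 + 64x
image of x^5: -20x^4 - 160x^2 - 64
image of x^6: 24x^5 + 320x^3 + 384x
image of x^7: -28x^6 - 560x^4 - 1344x^2 - 256
each image's coordinates form column j of the matrix

the matrix is [[0, -4, 0, -16, 0, -64, 0, -256]; [0, 0, 8, 0, 64, 0, 384, 0]; [0, 0, 0, -12, 0, -160, 0, -1344]; [0, 0, 0, 0, 16, 0, 320, 0]; [0, 0, 0, 0, 0, -20, 0, -560]; [0, 0, 0, 0, 0, 0, 24, 0]; [0, 0, 0, 0, 0, 0, 0, -28]; [0, 0, 0, 0, 0, 0, 0, 0]] (rows listed top to bottom)


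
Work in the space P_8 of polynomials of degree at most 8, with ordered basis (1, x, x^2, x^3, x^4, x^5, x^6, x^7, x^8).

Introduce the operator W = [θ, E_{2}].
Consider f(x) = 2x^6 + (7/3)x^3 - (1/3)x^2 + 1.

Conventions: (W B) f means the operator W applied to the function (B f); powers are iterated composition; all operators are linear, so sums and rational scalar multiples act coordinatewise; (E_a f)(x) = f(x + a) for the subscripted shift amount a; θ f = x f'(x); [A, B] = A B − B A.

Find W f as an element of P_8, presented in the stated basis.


E_{2} f = 2x^6 + 24x^5 + 120x^4 + (967/3)x^3 + (1481/3)x^2 + (1232/3)x + 439/3
θ E_{2} f = 12x^6 + 120x^5 + 480x^4 + 967x^3 + (2962/3)x^2 + (1232/3)x
θ f = 12x^6 + 7x^3 - (2/3)x^2
E_{2} θ f = 12x^6 + 144x^5 + 720x^4 + 1927x^3 + (8764/3)x^2 + (7156/3)x + 2464/3
[θ, E_{2}] f = -24x^5 - 240x^4 - 960x^3 - 1934x^2 - (5924/3)x - 2464/3

the image equals g(x) = -24x^5 - 240x^4 - 960x^3 - 1934x^2 - (5924/3)x - 2464/3


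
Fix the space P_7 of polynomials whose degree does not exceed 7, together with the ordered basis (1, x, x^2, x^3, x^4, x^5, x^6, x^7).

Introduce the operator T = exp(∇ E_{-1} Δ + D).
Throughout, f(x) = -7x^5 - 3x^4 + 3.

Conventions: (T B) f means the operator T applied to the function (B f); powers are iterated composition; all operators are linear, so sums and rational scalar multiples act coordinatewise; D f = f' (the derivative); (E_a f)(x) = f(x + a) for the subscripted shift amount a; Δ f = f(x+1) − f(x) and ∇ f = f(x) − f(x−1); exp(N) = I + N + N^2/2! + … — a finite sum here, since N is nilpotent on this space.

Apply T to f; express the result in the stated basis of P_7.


order-1 term: -35x^4 - 152x^3 + 384x^2 - 418x + 168
order-2 term: -70x^3 - 438x^2 + 348x + 386
order-3 term: -70x^2 - 432x - 36
order-4 term: -35x - 143
order-5 term: -7
the series for exp(∇ E_{-1} Δ + D) f terminates at order 5
exp(∇ E_{-1} Δ + D) f = -7x^5 - 38x^4 - 222x^3 - 124x^2 - 537x + 371

the result is g(x) = -7x^5 - 38x^4 - 222x^3 - 124x^2 - 537x + 371


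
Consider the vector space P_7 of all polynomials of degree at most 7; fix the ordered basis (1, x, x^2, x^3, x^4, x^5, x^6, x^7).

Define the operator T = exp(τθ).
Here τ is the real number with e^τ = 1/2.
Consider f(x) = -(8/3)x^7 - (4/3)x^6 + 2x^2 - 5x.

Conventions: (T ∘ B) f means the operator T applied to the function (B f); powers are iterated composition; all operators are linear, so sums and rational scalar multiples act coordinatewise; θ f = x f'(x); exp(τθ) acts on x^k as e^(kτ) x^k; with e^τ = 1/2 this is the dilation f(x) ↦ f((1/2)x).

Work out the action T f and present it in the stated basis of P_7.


exp(τθ) x^k = e^(kτ) x^k; with e^τ = 1/2 this sends x^k to (1/2)^k x^k
x ↦ 1/2 x
x^2 ↦ 1/4 x^2
x^6 ↦ 1/64 x^6
x^7 ↦ 1/128 x^7
applying this coordinatewise to f: exp(τθ) f = -(1/48)x^7 - (1/48)x^6 + (1/2)x^2 - (5/2)x

the result is g(x) = -(1/48)x^7 - (1/48)x^6 + (1/2)x^2 - (5/2)x


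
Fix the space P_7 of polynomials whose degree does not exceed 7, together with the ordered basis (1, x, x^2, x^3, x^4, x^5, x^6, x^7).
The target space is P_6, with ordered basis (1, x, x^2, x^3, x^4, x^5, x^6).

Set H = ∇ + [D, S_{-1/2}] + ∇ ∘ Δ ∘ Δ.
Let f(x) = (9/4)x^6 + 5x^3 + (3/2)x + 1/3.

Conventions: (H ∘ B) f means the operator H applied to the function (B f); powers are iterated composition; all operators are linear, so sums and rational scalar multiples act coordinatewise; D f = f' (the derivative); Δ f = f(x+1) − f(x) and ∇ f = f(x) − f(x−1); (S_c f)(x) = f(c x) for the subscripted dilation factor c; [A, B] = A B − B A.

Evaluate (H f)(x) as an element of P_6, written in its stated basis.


the image equals g(x) = (1809/128)x^5 - (135/4)x^4 + 315x^3 + (3045/8)x^2 + (807/2)x + 167

∇ f = (27/2)x^5 - (135/4)x^4 + 45x^3 - (75/4)x^2 - (3/2)x + 17/4
S_{-1/2} f = (9/256)x^6 - (5/8)x^3 - (3/4)x + 1/3
D S_{-1/2} f = (27/128)x^5 - (15/8)x^2 - 3/4
D f = (27/2)x^5 + 15x^2 + 3/2
S_{-1/2} D f = -(27/64)x^5 + (15/4)x^2 + 3/2
[D, S_{-1/2}] f = (81/128)x^5 - (45/8)x^2 - 9/4
Δ f = (27/2)x^5 + (135/4)x^4 + 45x^3 + (195/4)x^2 + (57/2)x + 35/4
Δ Δ f = (135/2)x^4 + 270x^3 + (945/2)x^2 + 435x + 339/2
∇ Δ Δ f = 270x^3 + 405x^2 + 405x + 165
(∇ + [D, S_{-1/2}] + ∇ ∘ Δ ∘ Δ) f = (1809/128)x^5 - (135/4)x^4 + 315x^3 + (3045/8)x^2 + (807/2)x + 167


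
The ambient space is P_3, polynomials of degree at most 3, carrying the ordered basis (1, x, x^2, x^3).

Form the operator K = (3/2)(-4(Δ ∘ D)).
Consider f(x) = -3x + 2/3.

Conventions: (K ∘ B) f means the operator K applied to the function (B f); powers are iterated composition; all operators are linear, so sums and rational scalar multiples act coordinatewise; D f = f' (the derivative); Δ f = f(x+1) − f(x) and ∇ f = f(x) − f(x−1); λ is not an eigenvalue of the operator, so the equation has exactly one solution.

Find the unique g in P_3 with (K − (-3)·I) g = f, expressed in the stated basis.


the image equals g(x) = -x + 2/9

write g with unknown coordinates in the stated basis and equate coefficients in (K − (-3)·I) g = f
solving from the highest basis element down gives g = -x + 2/9
check: K g = 0
so K g − (-3)·g = -3x + 2/3 = f ✓


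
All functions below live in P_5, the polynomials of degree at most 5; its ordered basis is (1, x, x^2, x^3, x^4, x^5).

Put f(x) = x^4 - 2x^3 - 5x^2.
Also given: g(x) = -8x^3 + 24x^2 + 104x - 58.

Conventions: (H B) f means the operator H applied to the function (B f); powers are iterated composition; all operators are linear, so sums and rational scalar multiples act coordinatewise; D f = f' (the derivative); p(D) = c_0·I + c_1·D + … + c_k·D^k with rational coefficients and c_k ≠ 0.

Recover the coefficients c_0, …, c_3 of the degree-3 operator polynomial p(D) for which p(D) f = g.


c_0 = 0, c_1 = -2, c_2 = 1, c_3 = 4

D^0 f = x^4 - 2x^3 - 5x^2
D^1 f = 4x^3 - 6x^2 - 10x
D^2 f = 12x^2 - 12x - 10
D^3 f = 24x - 12
matching coefficients of g against c_0 f + c_1 Df + … from the top degree down determines the c_i
solution: c_0 = 0, c_1 = -2, c_2 = 1, c_3 = 4


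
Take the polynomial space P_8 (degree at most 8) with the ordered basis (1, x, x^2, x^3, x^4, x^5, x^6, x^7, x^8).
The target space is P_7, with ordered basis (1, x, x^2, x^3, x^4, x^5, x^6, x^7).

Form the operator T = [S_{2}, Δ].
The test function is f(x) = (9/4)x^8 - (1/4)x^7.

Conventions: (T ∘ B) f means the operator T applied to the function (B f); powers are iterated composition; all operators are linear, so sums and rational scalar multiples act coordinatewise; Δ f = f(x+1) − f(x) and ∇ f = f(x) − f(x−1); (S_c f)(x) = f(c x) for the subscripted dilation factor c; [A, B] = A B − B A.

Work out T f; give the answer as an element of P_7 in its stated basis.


Δ f = 18x^7 + (245/4)x^6 + (483/4)x^5 + (595/4)x^4 + (469/4)x^3 + (231/4)x^2 + (65/4)x + 2
S_{2} Δ f = 2304x^7 + 3920x^6 + 3864x^5 + 2380x^4 + 938x^3 + 231x^2 + (65/2)x + 2
S_{2} f = 576x^8 - 32x^7
Δ S_{2} f = 4608x^7 + 15904x^6 + 31584x^5 + 39200x^4 + 31136x^3 + 15456x^2 + 4384x + 544
[S_{2}, Δ] f = -2304x^7 - 11984x^6 - 27720x^5 - 36820x^4 - 30198x^3 - 15225x^2 - (8703/2)x - 542

g(x) = -2304x^7 - 11984x^6 - 27720x^5 - 36820x^4 - 30198x^3 - 15225x^2 - (8703/2)x - 542


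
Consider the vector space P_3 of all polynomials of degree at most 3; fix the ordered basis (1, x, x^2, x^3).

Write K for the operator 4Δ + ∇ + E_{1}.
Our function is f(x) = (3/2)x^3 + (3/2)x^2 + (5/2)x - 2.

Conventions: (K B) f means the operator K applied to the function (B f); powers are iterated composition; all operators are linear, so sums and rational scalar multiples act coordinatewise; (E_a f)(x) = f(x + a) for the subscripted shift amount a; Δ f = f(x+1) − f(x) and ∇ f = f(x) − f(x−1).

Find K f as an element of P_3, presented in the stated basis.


Δ f = (9/2)x^2 + (15/2)x + 11/2
(4Δ) f = 18x^2 + 30x + 22
∇ f = (9/2)x^2 - (3/2)x + 5/2
E_{1} f = (3/2)x^3 + 6x^2 + 10x + 7/2
(4Δ + ∇ + E_{1}) f = (3/2)x^3 + (57/2)x^2 + (77/2)x + 28

the image equals g(x) = (3/2)x^3 + (57/2)x^2 + (77/2)x + 28


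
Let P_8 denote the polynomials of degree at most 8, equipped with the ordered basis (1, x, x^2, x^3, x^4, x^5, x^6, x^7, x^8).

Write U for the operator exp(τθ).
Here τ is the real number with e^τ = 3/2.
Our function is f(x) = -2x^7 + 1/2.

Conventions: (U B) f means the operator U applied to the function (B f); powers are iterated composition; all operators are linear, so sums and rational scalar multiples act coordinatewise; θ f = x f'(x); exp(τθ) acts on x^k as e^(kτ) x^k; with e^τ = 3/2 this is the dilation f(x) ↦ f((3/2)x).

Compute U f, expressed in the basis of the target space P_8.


the result is g(x) = -(2187/64)x^7 + 1/2

exp(τθ) x^k = e^(kτ) x^k; with e^τ = 3/2 this sends x^k to (3/2)^k x^k
x^7 ↦ 2187/128 x^7
applying this coordinatewise to f: exp(τθ) f = -(2187/64)x^7 + 1/2


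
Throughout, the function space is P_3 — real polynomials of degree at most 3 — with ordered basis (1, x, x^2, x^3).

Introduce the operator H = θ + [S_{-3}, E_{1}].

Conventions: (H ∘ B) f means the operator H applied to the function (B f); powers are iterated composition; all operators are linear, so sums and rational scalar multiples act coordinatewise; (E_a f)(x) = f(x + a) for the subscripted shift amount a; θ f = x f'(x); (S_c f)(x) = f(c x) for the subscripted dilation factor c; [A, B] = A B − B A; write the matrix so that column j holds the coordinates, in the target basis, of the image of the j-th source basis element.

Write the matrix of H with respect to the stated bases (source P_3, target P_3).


the matrix is [[0, 4, -8, 28]; [0, 1, -24, 72]; [0, 0, 2, 108]; [0, 0, 0, 3]] (rows listed top to bottom)

image of 1: 0
image of x: x + 4
image of x^2: 2x^2 - 24x - 8
image of x^3: 3x^3 + 108x^2 + 72x + 28
each image's coordinates form column j of the matrix


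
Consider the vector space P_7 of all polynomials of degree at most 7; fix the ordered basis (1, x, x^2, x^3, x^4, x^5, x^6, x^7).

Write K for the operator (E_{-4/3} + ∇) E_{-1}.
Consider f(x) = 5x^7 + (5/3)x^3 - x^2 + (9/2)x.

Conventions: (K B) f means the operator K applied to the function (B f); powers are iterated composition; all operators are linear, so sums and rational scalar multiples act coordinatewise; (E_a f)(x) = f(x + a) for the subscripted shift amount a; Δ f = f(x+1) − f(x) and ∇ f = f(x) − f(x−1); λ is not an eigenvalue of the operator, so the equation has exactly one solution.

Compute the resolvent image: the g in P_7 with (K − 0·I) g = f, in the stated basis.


write g with unknown coordinates in the stated basis and equate coefficients in (K − 0·I) g = f
solving from the highest basis element down gives g = 5x^7 + (140/3)x^6 + (350/3)x^5 + (1750/27)x^4 + (20785/81)x^3 + (39449/81)x^2 - (580727/1458)x - 214108/2187
check: K g = 5x^7 + (5/3)x^3 - x^2 + (9/2)x
so K g − 0·g = 5x^7 + (5/3)x^3 - x^2 + (9/2)x = f ✓

the image equals g(x) = 5x^7 + (140/3)x^6 + (350/3)x^5 + (1750/27)x^4 + (20785/81)x^3 + (39449/81)x^2 - (580727/1458)x - 214108/2187


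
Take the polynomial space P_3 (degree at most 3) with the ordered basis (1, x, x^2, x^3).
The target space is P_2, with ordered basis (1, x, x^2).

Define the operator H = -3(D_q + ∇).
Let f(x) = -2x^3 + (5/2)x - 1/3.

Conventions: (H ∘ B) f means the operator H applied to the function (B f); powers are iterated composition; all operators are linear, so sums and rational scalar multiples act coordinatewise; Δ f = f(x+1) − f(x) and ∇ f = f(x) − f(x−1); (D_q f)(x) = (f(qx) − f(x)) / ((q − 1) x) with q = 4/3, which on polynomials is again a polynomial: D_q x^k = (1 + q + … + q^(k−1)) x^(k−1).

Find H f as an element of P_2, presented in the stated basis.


D_q f = -(74/9)x^2 + 5/2
∇ f = -6x^2 + 6x + 1/2
(D_q + ∇) f = -(128/9)x^2 + 6x + 3
(-3(D_q + ∇)) f = (128/3)x^2 - 18x - 9

g(x) = (128/3)x^2 - 18x - 9


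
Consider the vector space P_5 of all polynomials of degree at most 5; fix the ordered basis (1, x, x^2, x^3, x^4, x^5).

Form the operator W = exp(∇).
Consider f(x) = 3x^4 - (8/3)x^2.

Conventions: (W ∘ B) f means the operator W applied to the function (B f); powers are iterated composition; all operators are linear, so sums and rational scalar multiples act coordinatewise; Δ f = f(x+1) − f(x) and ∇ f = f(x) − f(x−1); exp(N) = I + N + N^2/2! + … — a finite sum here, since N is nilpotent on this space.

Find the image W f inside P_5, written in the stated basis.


the image equals g(x) = 3x^4 + 12x^3 - (8/3)x^2 - (52/3)x + 3

order-1 term: 12x^3 - 18x^2 + (20/3)x - 1/3
order-2 term: 18x^2 - 36x + 55/3
order-3 term: 12x - 18
order-4 term: 3
the series for exp(∇) f terminates at order 4
exp(∇) f = 3x^4 + 12x^3 - (8/3)x^2 - (52/3)x + 3


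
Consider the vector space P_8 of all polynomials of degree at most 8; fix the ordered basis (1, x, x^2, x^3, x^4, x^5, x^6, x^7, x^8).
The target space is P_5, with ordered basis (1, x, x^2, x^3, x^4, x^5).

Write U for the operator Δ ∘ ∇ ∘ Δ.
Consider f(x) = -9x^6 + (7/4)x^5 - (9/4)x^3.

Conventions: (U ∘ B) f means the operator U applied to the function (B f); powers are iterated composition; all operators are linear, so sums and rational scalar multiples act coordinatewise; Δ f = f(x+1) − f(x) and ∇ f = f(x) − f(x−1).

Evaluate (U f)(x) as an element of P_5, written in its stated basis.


Δ f = -54x^5 - (505/4)x^4 - (325/2)x^3 - (497/4)x^2 - 52x - 19/2
∇ Δ f = -270x^4 + 35x^3 - 270x^2 + 4x - 18
Δ ∇ Δ f = -1080x^3 - 1515x^2 - 1515x - 501

the image equals g(x) = -1080x^3 - 1515x^2 - 1515x - 501


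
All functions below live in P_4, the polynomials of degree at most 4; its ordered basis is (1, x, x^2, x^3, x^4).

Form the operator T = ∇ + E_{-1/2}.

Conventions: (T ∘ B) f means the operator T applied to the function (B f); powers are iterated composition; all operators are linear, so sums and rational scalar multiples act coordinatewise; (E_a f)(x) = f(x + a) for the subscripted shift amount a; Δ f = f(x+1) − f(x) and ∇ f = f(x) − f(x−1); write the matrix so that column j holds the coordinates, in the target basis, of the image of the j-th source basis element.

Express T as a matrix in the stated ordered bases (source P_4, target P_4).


the matrix is [[1, 1/2, -3/4, 7/8, -15/16]; [0, 1, 1, -9/4, 7/2]; [0, 0, 1, 3/2, -9/2]; [0, 0, 0, 1, 2]; [0, 0, 0, 0, 1]] (rows listed top to bottom)

image of 1: 1
image of x: x + 1/2
image of x^2: x^2 + x - 3/4
image of x^3: x^3 + (3/2)x^2 - (9/4)x + 7/8
image of x^4: x^4 + 2x^3 - (9/2)x^2 + (7/2)x - 15/16
each image's coordinates form column j of the matrix


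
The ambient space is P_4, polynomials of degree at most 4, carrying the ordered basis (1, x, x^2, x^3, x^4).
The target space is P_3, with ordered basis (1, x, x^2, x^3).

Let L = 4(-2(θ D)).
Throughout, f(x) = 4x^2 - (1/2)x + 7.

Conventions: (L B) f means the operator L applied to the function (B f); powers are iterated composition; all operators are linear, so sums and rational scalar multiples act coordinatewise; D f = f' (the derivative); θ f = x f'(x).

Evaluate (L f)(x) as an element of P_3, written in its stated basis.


D f = 8x - 1/2
θ D f = 8x
(-2(θ D)) f = -16x
(4(-2(θ D))) f = -64x

the image equals g(x) = -64x


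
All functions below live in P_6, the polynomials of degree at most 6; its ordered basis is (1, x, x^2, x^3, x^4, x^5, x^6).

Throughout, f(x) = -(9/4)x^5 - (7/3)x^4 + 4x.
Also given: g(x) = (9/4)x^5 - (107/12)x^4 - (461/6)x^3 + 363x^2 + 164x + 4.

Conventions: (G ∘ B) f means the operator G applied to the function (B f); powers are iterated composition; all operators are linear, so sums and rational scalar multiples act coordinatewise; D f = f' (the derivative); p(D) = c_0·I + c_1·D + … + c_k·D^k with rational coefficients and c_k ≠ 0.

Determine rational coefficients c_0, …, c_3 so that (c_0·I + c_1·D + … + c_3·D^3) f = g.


D^0 f = -(9/4)x^5 - (7/3)x^4 + 4x
D^1 f = -(45/4)x^4 - (28/3)x^3 + 4
D^2 f = -45x^3 - 28x^2
D^3 f = -135x^2 - 56x
matching coefficients of g against c_0 f + c_1 Df + … from the top degree down determines the c_i
solution: c_0 = -1, c_1 = 1, c_2 = 3/2, c_3 = -3

c_0 = -1, c_1 = 1, c_2 = 3/2, c_3 = -3


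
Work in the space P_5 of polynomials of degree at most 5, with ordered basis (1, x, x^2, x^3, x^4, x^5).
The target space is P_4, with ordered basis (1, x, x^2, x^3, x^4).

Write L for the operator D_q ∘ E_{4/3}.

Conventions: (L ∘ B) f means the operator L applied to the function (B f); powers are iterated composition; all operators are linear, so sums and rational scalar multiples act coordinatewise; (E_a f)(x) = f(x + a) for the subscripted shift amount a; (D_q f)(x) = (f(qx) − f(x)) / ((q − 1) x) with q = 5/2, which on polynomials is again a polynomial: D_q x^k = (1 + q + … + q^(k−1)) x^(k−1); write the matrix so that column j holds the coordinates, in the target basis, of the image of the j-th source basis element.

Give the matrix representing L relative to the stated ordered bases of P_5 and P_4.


image of 1: 0
image of x: 1
image of x^2: (7/2)x + 8/3
image of x^3: (39/4)x^2 + 14x + 16/3
image of x^4: (203/8)x^3 + 52x^2 + (112/3)x + 256/27
image of x^5: (1031/16)x^4 + (1015/6)x^3 + (520/3)x^2 + (2240/27)x + 1280/81
each image's coordinates form column j of the matrix

the matrix is [[0, 1, 8/3, 16/3, 256/27, 1280/81]; [0, 0, 7/2, 14, 112/3, 2240/27]; [0, 0, 0, 39/4, 52, 520/3]; [0, 0, 0, 0, 203/8, 1015/6]; [0, 0, 0, 0, 0, 1031/16]] (rows listed top to bottom)


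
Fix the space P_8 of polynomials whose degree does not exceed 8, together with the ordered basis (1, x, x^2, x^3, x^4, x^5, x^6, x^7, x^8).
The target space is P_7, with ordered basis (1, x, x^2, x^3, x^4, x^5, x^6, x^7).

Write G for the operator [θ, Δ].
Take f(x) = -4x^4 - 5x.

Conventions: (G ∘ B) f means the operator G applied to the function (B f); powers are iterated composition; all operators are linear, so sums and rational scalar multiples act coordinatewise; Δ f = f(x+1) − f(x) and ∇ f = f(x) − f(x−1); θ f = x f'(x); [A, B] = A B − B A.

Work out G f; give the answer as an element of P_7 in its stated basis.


the image equals g(x) = 16x^3 + 48x^2 + 48x + 21

Δ f = -16x^3 - 24x^2 - 16x - 9
θ Δ f = -48x^3 - 48x^2 - 16x
θ f = -16x^4 - 5x
Δ θ f = -64x^3 - 96x^2 - 64x - 21
[θ, Δ] f = 16x^3 + 48x^2 + 48x + 21


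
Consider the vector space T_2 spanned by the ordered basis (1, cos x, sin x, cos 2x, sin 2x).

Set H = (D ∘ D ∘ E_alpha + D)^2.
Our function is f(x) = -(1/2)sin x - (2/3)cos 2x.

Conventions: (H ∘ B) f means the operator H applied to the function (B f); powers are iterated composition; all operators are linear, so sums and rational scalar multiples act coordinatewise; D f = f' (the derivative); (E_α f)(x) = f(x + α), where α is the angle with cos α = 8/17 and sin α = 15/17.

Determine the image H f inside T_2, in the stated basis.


E_alpha f = -(15/34)cos x - (4/17)sin x + (322/867)cos 2x + (160/289)sin 2x
D E_alpha f = -(4/17)cos x + (15/34)sin x + (320/289)cos 2x - (644/867)sin 2x
D D E_alpha f = (15/34)cos x + (4/17)sin x - (1288/867)cos 2x - (640/289)sin 2x
D f = -(1/2)cos x + (4/3)sin 2x
(D ∘ D ∘ E_alpha + D) f = -(1/17)cos x + (4/17)sin x - (1288/867)cos 2x - (764/867)sin 2x
E_alpha (D ∘ D ∘ E_alpha + D) f = (52/289)cos x + (47/289)sin x + (24008/250563)cos 2x + (432124/250563)sin 2x
D E_alpha (D ∘ D ∘ E_alpha + D) f = (47/289)cos x - (52/289)sin x + (864248/250563)cos 2x - (48016/250563)sin 2x
D D E_alpha (D ∘ D ∘ E_alpha + D) f = -(52/289)cos x - (47/289)sin x - (96032/250563)cos 2x - (1728496/250563)sin 2x
D (D ∘ D ∘ E_alpha + D) f = (4/17)cos x + (1/17)sin x - (1528/867)cos 2x + (2576/867)sin 2x
(D ∘ D ∘ E_alpha + D) (D ∘ D ∘ E_alpha + D) f = (16/289)cos x - (30/289)sin x - (179208/83521)cos 2x - (984032/250563)sin 2x

the result is g(x) = (16/289)cos x - (30/289)sin x - (179208/83521)cos 2x - (984032/250563)sin 2x
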